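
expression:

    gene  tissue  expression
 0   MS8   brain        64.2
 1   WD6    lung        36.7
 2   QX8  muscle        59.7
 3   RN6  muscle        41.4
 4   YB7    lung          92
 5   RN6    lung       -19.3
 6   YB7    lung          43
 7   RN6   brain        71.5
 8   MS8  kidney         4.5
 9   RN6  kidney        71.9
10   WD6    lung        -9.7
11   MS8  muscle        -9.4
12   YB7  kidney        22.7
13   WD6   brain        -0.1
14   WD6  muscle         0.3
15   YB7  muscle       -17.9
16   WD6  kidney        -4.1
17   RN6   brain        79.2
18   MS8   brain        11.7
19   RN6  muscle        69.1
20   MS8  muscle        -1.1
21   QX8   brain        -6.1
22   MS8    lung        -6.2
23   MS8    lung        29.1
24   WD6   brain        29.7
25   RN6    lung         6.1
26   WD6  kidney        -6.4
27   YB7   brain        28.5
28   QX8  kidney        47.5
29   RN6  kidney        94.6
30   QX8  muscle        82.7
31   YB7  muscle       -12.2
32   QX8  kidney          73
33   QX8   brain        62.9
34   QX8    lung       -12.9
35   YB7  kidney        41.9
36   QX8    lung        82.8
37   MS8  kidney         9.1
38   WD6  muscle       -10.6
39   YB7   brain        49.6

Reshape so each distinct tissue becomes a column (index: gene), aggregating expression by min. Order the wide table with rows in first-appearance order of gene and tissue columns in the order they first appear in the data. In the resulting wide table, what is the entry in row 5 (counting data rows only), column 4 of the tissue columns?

With rows in first-appearance order of gene, row 5 is gene=YB7. tissue columns in first-appearance order: brain, lung, muscle, kidney; column 4 is kidney.
Long rows with gene=YB7, tissue=kidney: min(22.7, 41.9) = 22.7.

22.7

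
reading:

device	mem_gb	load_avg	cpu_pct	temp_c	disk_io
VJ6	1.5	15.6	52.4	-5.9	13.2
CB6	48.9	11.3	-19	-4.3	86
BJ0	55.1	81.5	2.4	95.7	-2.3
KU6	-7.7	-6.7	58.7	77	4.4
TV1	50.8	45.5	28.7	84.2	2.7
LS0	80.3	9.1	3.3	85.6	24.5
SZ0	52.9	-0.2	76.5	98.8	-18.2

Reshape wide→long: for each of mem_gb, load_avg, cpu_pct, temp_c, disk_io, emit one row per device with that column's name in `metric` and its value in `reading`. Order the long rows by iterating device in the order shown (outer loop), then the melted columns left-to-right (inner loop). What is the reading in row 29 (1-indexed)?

85.6

35 rows total (7 × 5). Row 29: index ⌊(29-1)/5⌋ = 5 into device → LS0; (29-1) mod 5 = 3 into the melted columns → temp_c.
So row 29 is (LS0, temp_c, 85.6); reading = 85.6.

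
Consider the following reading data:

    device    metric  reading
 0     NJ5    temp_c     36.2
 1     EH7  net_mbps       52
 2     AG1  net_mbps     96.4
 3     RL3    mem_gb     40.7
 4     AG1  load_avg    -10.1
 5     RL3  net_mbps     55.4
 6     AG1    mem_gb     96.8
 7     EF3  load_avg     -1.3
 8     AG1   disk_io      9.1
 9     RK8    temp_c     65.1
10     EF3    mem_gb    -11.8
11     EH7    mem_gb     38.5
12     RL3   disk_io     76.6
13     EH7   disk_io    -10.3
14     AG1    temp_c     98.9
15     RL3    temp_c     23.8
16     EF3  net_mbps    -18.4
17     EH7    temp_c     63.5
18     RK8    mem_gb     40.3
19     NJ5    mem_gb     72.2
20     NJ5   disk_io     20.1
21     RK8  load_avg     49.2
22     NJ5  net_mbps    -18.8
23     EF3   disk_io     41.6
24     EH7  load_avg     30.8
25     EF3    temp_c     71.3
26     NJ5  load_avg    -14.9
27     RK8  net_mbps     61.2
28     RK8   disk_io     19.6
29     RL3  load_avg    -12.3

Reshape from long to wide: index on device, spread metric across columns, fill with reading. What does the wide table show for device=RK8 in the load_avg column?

49.2

Wide layout: rows indexed by device, columns are the 5 distinct metric values (temp_c, net_mbps, mem_gb, load_avg, disk_io).
Cell (device=RK8, metric=load_avg) draws from the long row where device=RK8 and metric=load_avg, which has reading=49.2.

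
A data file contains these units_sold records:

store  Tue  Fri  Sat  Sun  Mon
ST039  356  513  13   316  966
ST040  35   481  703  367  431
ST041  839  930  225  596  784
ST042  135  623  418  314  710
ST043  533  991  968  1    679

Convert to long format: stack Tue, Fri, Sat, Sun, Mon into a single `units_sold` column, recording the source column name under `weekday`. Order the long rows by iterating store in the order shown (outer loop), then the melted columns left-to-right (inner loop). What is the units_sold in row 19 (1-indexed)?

25 rows total (5 × 5). Row 19: index ⌊(19-1)/5⌋ = 3 into store → ST042; (19-1) mod 5 = 3 into the melted columns → Sun.
So row 19 is (ST042, Sun, 314); units_sold = 314.

314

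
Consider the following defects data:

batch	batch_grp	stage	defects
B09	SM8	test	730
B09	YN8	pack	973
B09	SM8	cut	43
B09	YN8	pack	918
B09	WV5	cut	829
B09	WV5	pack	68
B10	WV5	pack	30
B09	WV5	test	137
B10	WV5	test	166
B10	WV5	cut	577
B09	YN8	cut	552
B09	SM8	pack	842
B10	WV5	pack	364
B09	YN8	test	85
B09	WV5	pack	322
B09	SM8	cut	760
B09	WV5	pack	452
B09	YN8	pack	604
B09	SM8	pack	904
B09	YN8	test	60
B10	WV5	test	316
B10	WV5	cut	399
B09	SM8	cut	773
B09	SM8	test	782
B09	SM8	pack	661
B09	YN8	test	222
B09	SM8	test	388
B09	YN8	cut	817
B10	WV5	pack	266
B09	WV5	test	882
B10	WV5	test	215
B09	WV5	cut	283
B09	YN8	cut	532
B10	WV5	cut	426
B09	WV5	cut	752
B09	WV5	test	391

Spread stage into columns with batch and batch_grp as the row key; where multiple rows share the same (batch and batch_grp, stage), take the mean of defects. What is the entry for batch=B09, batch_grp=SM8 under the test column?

633.33

Rows with batch=B09, batch_grp=SM8 and stage=test: defects values are 730, 782, 388.
(730 + 782 + 388) / 3 = 633.33.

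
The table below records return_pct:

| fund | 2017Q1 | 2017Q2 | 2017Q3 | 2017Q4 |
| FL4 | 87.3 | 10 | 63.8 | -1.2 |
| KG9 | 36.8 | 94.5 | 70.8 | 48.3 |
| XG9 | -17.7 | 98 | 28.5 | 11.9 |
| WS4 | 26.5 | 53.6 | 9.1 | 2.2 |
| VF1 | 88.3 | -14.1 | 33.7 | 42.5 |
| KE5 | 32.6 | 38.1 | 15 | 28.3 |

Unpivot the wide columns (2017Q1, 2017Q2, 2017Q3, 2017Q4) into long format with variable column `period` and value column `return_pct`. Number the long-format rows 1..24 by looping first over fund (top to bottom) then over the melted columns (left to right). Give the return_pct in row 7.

70.8

24 rows total (6 × 4). Row 7: index ⌊(7-1)/4⌋ = 1 into fund → KG9; (7-1) mod 4 = 2 into the melted columns → 2017Q3.
So row 7 is (KG9, 2017Q3, 70.8); return_pct = 70.8.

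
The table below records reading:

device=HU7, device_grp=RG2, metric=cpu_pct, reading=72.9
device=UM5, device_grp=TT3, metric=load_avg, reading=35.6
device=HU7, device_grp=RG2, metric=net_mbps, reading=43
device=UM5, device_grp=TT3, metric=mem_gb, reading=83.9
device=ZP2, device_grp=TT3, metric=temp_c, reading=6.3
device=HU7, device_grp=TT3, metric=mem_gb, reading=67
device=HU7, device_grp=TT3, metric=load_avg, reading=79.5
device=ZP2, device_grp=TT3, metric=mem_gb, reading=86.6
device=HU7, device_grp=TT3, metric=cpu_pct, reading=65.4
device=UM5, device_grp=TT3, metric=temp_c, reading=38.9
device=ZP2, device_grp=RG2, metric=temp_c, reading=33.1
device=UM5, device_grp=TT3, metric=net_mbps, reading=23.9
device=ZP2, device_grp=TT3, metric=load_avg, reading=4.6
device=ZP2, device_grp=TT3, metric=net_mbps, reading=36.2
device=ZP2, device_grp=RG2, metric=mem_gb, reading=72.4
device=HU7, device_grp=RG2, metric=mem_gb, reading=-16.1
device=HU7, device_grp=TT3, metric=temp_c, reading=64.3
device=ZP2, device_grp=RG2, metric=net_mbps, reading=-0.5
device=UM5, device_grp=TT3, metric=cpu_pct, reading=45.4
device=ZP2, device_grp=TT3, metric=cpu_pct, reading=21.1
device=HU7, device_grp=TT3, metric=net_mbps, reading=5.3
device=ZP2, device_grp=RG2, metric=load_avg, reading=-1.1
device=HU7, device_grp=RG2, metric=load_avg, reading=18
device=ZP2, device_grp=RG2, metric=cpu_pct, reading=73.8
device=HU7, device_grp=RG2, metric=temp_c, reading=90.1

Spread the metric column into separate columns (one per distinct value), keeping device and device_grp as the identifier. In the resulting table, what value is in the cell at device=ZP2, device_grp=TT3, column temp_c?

Wide layout: rows indexed by device and device_grp, columns are the 5 distinct metric values (cpu_pct, load_avg, net_mbps, mem_gb, temp_c).
Cell (device=ZP2, device_grp=TT3, metric=temp_c) draws from the long row where device=ZP2, device_grp=TT3 and metric=temp_c, which has reading=6.3.

6.3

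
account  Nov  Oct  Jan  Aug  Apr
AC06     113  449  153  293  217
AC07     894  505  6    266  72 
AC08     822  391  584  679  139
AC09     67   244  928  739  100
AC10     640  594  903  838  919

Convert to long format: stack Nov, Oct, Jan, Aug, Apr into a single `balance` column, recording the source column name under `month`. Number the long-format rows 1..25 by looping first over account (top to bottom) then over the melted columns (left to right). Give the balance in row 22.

594

25 rows total (5 × 5). Row 22: index ⌊(22-1)/5⌋ = 4 into account → AC10; (22-1) mod 5 = 1 into the melted columns → Oct.
So row 22 is (AC10, Oct, 594); balance = 594.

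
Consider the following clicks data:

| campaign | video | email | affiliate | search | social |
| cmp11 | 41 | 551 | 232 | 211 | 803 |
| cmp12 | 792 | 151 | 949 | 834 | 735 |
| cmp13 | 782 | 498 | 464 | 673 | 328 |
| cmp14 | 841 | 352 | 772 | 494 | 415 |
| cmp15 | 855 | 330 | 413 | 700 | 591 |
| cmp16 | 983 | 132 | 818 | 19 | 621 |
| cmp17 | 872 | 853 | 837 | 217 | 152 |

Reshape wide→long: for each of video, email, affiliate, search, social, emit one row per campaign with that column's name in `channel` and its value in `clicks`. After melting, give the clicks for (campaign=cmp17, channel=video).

Unpivoting turns each (campaign, wide-column) pair into one long row.
The wide cell at row cmp17, column video holds 872, so the long row (cmp17, video) has clicks=872.

872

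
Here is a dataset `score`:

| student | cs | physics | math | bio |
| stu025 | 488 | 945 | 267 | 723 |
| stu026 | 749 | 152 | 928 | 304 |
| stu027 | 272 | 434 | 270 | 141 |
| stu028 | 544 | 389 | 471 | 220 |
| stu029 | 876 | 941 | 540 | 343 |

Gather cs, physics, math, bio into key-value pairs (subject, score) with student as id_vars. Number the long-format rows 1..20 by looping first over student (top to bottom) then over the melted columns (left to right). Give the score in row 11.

20 rows total (5 × 4). Row 11: index ⌊(11-1)/4⌋ = 2 into student → stu027; (11-1) mod 4 = 2 into the melted columns → math.
So row 11 is (stu027, math, 270); score = 270.

270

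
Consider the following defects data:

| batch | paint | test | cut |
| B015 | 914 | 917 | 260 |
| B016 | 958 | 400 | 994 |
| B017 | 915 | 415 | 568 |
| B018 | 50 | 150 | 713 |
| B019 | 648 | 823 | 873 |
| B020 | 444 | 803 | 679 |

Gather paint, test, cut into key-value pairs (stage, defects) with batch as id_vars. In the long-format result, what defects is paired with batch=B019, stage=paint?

Unpivoting turns each (batch, wide-column) pair into one long row.
The wide cell at row B019, column paint holds 648, so the long row (B019, paint) has defects=648.

648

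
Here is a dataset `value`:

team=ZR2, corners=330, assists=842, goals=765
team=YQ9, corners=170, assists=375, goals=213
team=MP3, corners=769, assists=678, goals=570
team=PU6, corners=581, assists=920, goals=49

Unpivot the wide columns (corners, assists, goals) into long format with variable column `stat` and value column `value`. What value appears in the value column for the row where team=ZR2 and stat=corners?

Unpivoting turns each (team, wide-column) pair into one long row.
The wide cell at row ZR2, column corners holds 330, so the long row (ZR2, corners) has value=330.

330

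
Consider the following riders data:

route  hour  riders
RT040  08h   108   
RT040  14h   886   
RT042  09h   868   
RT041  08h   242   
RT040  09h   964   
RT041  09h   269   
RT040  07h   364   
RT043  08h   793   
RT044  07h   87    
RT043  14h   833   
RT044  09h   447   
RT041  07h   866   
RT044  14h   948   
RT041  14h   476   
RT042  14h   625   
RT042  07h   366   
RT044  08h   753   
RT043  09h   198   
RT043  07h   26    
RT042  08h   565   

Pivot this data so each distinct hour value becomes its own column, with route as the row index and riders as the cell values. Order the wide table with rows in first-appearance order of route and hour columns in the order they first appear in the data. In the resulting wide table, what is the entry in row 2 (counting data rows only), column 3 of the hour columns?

868

With rows in first-appearance order of route, row 2 is route=RT042. hour columns in first-appearance order: 08h, 14h, 09h, 07h; column 3 is 09h.
Long rows with route=RT042, hour=09h: riders = 868.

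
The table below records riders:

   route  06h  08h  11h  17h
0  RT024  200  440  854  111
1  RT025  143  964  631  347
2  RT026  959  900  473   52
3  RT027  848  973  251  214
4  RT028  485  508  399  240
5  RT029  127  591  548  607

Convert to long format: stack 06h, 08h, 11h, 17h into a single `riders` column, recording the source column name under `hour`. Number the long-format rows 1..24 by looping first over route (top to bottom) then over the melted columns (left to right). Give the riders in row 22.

591

24 rows total (6 × 4). Row 22: index ⌊(22-1)/4⌋ = 5 into route → RT029; (22-1) mod 4 = 1 into the melted columns → 08h.
So row 22 is (RT029, 08h, 591); riders = 591.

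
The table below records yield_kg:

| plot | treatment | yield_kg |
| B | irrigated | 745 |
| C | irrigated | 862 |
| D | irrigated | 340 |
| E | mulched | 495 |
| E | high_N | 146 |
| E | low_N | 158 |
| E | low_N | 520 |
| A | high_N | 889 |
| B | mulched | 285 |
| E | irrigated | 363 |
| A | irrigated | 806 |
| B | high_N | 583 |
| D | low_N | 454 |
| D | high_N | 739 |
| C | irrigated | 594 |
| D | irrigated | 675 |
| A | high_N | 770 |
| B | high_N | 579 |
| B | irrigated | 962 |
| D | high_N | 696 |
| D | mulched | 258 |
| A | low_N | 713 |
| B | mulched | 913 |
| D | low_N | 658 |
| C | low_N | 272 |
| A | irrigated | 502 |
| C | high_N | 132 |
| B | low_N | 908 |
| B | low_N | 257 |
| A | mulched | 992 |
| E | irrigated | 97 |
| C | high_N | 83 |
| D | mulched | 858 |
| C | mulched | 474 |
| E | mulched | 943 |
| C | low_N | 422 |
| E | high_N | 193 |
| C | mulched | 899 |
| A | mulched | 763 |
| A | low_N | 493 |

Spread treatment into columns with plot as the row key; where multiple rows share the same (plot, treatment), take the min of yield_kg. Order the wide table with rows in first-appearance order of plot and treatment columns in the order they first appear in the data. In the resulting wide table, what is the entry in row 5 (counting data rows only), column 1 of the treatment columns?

502

With rows in first-appearance order of plot, row 5 is plot=A. treatment columns in first-appearance order: irrigated, mulched, high_N, low_N; column 1 is irrigated.
Long rows with plot=A, treatment=irrigated: min(806, 502) = 502.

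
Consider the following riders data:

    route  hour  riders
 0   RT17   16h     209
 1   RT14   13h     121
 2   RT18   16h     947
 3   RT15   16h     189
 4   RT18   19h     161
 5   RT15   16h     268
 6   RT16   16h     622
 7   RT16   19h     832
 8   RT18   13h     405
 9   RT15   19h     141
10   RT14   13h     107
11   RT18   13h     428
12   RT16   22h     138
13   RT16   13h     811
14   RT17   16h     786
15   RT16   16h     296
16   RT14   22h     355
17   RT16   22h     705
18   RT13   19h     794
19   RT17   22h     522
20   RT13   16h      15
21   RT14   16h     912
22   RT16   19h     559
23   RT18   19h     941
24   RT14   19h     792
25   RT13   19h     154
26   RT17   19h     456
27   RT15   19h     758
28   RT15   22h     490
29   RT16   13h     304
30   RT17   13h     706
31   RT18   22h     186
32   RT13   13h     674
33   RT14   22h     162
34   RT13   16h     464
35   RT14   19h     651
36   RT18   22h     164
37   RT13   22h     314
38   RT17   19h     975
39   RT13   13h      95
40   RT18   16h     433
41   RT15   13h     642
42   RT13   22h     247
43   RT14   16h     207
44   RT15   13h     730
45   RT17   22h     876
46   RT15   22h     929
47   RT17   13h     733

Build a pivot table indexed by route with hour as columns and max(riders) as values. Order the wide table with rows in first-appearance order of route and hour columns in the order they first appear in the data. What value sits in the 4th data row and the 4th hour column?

With rows in first-appearance order of route, row 4 is route=RT15. hour columns in first-appearance order: 16h, 13h, 19h, 22h; column 4 is 22h.
Long rows with route=RT15, hour=22h: max(490, 929) = 929.

929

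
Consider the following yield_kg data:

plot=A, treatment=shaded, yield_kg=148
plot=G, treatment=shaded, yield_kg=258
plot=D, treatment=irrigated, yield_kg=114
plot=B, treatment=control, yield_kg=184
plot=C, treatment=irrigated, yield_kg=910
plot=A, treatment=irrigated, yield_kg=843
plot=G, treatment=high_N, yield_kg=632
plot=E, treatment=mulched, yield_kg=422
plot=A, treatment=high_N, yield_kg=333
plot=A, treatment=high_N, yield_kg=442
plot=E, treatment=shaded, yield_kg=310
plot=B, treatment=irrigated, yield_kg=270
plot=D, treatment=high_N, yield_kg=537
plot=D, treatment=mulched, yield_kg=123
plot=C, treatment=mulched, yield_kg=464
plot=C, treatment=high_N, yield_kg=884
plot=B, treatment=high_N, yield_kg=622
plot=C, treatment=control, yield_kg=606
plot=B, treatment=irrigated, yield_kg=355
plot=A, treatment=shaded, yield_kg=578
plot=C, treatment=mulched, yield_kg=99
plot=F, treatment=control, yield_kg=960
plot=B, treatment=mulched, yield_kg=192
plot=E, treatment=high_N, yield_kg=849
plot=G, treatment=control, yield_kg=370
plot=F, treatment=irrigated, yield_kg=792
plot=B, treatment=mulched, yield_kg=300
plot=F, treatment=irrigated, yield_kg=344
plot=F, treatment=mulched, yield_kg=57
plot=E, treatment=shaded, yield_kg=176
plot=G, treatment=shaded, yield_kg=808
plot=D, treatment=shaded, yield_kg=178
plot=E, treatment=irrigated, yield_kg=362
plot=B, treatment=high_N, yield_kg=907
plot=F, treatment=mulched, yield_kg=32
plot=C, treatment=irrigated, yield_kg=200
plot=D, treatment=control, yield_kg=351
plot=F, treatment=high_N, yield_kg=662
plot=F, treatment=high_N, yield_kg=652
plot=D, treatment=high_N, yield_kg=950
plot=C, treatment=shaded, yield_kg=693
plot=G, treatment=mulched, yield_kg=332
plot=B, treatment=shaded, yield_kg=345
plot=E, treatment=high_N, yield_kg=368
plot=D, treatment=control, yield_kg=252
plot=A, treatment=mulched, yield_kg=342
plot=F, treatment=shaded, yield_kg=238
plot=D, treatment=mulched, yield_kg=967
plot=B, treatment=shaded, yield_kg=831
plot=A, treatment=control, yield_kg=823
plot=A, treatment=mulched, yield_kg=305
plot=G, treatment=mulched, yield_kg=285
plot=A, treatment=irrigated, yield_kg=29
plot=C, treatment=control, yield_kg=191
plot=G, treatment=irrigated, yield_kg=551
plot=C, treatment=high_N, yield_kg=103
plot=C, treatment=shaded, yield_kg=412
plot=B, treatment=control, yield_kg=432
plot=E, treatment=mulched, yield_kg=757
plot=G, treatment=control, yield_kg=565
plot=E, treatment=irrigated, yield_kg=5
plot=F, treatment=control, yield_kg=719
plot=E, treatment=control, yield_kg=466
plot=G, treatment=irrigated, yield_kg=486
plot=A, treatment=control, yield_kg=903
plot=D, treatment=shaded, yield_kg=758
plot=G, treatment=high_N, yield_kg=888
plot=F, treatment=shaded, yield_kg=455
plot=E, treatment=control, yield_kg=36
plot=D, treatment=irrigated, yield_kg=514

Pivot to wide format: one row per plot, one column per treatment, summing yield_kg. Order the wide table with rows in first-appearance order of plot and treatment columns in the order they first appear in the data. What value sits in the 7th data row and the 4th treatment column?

1314

With rows in first-appearance order of plot, row 7 is plot=F. treatment columns in first-appearance order: shaded, irrigated, control, high_N, mulched; column 4 is high_N.
Long rows with plot=F, treatment=high_N: 662 + 652 = 1314.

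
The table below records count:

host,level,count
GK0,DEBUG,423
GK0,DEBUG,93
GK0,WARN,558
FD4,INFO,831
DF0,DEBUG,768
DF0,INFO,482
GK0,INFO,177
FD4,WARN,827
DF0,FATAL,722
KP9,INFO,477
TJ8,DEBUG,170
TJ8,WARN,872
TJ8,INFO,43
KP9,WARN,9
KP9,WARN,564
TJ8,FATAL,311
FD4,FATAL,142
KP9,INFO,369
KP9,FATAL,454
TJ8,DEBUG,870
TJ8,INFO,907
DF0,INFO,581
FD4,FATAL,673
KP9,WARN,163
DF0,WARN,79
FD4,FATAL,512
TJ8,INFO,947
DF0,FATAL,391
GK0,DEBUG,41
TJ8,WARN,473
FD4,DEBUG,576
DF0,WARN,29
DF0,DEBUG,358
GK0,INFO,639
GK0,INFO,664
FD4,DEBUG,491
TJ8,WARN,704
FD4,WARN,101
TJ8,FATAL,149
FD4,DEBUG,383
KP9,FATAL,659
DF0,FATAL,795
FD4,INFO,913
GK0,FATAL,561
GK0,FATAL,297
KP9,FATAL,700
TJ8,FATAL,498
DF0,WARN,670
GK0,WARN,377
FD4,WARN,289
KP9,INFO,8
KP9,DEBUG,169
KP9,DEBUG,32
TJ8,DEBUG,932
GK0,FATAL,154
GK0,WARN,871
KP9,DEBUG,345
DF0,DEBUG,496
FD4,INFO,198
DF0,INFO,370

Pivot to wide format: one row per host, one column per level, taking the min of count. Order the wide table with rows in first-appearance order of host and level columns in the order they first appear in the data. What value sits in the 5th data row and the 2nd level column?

473

With rows in first-appearance order of host, row 5 is host=TJ8. level columns in first-appearance order: DEBUG, WARN, INFO, FATAL; column 2 is WARN.
Long rows with host=TJ8, level=WARN: min(872, 473, 704) = 473.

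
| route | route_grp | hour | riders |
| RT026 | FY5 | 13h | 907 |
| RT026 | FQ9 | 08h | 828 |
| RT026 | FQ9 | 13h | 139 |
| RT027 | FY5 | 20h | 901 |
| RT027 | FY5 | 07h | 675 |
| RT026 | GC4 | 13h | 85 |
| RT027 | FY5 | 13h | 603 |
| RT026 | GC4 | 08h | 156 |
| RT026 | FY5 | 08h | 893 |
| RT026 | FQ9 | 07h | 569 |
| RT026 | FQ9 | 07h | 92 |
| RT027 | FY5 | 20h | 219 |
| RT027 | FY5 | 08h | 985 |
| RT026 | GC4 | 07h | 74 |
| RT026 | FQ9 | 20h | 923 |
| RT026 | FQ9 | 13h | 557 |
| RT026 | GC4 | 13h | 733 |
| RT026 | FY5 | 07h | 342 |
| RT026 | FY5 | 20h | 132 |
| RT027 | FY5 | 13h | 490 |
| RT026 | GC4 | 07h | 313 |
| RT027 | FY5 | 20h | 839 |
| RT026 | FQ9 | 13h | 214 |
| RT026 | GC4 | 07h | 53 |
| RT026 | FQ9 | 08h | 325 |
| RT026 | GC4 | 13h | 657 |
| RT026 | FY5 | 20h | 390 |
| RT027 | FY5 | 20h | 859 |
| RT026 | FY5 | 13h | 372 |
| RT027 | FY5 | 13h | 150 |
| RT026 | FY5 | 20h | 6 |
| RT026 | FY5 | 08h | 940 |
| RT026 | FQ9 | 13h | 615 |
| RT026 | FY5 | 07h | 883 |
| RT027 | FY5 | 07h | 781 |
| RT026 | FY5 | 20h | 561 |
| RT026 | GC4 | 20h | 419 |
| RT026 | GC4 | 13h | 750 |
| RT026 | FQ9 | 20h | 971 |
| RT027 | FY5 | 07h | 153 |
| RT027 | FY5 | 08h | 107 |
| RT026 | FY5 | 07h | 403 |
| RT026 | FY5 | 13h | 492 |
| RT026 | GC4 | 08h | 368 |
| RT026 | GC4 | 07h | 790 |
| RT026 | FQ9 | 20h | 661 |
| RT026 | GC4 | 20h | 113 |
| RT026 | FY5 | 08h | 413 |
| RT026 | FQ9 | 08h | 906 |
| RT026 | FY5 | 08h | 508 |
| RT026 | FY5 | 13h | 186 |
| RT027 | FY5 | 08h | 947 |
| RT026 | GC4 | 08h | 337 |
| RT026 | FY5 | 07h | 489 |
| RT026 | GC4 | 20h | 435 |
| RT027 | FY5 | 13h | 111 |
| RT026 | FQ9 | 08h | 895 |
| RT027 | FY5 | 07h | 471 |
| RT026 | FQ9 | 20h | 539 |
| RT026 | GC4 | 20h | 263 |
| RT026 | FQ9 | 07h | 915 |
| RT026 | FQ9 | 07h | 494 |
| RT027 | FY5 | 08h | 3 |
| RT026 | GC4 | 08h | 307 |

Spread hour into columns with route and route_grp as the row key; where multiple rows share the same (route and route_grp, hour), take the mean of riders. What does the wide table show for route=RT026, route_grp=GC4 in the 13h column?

Rows with route=RT026, route_grp=GC4 and hour=13h: riders values are 85, 733, 657, 750.
(85 + 733 + 657 + 750) / 4 = 556.25.

556.25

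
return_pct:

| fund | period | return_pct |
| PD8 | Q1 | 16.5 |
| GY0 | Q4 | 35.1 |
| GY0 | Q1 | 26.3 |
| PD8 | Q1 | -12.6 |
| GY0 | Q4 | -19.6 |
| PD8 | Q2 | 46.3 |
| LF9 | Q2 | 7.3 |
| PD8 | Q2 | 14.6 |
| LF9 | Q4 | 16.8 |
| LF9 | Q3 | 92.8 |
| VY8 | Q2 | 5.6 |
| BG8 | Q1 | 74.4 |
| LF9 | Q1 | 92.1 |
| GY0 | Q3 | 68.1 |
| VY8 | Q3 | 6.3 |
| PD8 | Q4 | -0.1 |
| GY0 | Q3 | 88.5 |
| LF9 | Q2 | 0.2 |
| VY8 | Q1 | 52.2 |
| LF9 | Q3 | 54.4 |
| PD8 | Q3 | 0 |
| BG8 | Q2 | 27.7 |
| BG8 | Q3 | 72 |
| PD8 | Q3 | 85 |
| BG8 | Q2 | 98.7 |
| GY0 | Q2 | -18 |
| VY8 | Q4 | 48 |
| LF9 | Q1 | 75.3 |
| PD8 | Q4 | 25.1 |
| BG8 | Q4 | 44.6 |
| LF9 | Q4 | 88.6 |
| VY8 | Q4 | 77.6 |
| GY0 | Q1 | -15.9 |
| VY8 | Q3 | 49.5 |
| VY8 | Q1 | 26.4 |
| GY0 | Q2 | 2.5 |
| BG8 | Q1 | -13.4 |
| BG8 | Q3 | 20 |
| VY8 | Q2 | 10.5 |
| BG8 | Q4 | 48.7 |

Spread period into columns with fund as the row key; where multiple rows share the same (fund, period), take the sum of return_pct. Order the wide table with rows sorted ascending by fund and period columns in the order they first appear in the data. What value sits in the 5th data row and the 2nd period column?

125.6

With rows sorted ascending by fund, row 5 is fund=VY8. period columns in first-appearance order: Q1, Q4, Q2, Q3; column 2 is Q4.
Long rows with fund=VY8, period=Q4: 48 + 77.6 = 125.6.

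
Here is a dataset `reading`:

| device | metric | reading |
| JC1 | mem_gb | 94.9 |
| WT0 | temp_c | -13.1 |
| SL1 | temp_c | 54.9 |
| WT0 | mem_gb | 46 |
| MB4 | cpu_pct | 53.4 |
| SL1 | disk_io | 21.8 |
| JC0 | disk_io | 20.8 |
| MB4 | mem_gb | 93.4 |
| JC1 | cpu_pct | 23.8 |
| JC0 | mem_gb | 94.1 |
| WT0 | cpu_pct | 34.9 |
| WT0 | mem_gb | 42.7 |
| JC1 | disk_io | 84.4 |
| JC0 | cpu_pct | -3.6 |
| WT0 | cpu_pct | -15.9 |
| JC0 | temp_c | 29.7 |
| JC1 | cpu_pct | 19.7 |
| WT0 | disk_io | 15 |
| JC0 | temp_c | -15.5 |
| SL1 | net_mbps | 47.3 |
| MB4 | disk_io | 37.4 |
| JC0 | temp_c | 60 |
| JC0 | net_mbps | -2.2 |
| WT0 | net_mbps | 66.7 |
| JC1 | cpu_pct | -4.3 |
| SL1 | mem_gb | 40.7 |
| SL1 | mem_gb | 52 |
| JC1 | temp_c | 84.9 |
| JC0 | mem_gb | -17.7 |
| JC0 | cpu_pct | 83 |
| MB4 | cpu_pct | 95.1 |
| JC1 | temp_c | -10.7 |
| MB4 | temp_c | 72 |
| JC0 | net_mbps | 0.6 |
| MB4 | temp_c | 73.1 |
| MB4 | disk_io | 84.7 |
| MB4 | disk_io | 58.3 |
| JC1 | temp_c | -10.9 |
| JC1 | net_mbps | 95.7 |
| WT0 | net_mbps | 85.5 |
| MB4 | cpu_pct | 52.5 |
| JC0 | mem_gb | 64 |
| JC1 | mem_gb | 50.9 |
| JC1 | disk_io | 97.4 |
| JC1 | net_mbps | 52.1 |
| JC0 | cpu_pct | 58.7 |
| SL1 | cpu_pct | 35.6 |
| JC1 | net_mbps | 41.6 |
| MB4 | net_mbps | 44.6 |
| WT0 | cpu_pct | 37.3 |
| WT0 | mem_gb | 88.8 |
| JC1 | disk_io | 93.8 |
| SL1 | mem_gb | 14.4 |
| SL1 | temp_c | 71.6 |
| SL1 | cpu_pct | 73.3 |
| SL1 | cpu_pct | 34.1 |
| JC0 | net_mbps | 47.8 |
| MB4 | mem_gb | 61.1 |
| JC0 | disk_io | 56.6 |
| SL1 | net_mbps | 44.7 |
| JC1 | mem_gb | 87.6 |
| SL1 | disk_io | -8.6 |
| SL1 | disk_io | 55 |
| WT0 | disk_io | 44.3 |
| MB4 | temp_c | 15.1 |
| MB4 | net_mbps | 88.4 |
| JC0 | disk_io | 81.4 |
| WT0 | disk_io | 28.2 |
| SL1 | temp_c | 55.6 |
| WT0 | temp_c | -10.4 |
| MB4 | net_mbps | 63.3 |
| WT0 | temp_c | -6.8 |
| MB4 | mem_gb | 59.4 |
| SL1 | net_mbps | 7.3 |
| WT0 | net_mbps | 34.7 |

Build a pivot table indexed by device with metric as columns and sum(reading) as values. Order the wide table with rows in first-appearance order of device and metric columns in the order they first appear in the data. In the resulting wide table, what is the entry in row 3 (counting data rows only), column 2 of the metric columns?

182.1

With rows in first-appearance order of device, row 3 is device=SL1. metric columns in first-appearance order: mem_gb, temp_c, cpu_pct, disk_io, net_mbps; column 2 is temp_c.
Long rows with device=SL1, metric=temp_c: 54.9 + 71.6 + 55.6 = 182.1.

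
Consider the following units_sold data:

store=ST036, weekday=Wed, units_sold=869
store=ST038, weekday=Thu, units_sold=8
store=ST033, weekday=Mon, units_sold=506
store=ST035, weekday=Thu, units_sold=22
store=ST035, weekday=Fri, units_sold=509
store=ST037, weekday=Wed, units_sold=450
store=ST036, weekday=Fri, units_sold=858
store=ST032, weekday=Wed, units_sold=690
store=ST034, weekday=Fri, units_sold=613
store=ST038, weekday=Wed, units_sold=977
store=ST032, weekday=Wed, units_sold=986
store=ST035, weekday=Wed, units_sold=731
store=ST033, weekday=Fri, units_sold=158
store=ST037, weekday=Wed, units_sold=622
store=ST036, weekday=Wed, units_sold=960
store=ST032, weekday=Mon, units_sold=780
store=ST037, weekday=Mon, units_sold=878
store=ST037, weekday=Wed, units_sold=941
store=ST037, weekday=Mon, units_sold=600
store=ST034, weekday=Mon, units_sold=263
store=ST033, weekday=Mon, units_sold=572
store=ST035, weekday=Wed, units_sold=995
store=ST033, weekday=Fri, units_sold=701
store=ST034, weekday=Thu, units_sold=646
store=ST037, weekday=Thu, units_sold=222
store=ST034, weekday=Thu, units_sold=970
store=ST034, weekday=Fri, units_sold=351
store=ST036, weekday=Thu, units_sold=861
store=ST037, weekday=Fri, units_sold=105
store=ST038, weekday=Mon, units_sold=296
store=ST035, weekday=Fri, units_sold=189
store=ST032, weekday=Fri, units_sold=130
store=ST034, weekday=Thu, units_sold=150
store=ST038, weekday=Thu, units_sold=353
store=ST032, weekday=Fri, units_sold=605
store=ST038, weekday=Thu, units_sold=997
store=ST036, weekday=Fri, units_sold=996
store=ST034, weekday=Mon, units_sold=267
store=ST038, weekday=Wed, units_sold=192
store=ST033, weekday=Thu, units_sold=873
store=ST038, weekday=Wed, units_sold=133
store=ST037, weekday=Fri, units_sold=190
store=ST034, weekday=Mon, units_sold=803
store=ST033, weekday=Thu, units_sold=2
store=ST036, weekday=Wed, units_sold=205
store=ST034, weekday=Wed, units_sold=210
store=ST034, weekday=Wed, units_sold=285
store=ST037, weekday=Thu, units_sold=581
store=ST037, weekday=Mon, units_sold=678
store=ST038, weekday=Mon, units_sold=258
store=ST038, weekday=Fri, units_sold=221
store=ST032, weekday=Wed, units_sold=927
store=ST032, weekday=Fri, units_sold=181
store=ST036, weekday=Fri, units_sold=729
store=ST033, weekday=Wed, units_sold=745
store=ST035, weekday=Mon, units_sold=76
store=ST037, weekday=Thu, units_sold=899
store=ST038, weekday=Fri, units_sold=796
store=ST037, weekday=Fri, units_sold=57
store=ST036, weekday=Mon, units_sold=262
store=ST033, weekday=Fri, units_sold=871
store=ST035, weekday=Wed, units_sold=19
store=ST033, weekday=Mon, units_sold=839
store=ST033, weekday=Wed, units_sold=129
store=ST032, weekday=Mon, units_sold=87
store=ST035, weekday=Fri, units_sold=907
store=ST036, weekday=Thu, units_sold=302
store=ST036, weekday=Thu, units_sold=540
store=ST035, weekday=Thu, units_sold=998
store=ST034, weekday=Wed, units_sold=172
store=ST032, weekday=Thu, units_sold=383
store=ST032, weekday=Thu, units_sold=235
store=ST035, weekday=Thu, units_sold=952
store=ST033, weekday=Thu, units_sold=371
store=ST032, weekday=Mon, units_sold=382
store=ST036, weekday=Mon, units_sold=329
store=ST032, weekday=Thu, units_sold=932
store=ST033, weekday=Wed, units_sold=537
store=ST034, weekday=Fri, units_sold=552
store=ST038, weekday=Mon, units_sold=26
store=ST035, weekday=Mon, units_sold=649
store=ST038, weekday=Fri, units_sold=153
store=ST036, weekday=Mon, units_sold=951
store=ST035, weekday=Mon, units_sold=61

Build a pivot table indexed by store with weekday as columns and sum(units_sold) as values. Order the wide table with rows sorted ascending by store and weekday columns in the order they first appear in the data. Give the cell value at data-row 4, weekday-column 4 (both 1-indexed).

With rows sorted ascending by store, row 4 is store=ST035. weekday columns in first-appearance order: Wed, Thu, Mon, Fri; column 4 is Fri.
Long rows with store=ST035, weekday=Fri: 509 + 189 + 907 = 1605.

1605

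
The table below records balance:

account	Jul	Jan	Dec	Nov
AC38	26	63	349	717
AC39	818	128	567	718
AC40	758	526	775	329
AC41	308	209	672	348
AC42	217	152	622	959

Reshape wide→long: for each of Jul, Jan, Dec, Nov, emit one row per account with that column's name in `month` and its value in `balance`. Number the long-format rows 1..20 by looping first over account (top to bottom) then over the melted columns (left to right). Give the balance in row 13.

20 rows total (5 × 4). Row 13: index ⌊(13-1)/4⌋ = 3 into account → AC41; (13-1) mod 4 = 0 into the melted columns → Jul.
So row 13 is (AC41, Jul, 308); balance = 308.

308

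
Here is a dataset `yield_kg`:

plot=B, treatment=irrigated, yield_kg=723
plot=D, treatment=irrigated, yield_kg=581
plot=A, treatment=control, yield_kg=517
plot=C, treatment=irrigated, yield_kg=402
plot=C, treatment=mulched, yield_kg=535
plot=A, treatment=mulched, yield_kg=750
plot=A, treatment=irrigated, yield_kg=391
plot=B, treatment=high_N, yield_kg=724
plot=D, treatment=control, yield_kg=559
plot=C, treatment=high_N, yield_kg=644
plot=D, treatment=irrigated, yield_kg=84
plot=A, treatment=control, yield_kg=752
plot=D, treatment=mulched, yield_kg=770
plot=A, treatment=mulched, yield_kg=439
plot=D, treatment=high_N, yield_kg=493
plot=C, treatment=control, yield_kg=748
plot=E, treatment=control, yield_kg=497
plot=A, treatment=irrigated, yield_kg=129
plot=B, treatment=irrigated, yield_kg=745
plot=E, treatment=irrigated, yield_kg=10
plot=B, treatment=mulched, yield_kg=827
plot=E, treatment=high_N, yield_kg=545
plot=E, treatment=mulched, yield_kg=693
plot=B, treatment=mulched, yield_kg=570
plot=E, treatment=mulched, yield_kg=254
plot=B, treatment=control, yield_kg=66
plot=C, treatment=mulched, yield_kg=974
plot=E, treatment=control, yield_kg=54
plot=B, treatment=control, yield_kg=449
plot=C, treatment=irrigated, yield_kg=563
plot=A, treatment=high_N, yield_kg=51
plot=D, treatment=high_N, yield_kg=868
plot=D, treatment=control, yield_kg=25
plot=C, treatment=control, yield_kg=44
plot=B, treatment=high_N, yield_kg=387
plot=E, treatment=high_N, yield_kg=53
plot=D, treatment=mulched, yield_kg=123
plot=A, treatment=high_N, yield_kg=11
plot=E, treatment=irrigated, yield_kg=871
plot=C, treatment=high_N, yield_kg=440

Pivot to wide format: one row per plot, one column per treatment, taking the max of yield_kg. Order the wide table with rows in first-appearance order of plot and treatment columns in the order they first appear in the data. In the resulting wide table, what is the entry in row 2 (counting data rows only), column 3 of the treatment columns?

With rows in first-appearance order of plot, row 2 is plot=D. treatment columns in first-appearance order: irrigated, control, mulched, high_N; column 3 is mulched.
Long rows with plot=D, treatment=mulched: max(770, 123) = 770.

770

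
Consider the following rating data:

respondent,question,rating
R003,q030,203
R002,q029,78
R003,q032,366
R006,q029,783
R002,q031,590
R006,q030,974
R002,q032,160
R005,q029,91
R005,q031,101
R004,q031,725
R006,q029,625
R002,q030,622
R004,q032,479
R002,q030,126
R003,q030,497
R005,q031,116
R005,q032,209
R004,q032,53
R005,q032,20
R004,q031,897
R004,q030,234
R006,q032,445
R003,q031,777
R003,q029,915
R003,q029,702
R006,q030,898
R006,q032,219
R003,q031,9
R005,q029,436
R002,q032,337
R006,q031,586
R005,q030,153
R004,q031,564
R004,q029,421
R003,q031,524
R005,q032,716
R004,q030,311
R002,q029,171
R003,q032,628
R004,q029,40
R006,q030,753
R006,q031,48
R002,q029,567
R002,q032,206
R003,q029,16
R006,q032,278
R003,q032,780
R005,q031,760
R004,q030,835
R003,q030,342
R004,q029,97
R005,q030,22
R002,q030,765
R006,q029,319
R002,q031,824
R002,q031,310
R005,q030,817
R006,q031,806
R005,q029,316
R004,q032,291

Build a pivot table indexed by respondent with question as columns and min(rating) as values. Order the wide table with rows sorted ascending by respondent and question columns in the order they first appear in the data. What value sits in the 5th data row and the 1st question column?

With rows sorted ascending by respondent, row 5 is respondent=R006. question columns in first-appearance order: q030, q029, q032, q031; column 1 is q030.
Long rows with respondent=R006, question=q030: min(974, 898, 753) = 753.

753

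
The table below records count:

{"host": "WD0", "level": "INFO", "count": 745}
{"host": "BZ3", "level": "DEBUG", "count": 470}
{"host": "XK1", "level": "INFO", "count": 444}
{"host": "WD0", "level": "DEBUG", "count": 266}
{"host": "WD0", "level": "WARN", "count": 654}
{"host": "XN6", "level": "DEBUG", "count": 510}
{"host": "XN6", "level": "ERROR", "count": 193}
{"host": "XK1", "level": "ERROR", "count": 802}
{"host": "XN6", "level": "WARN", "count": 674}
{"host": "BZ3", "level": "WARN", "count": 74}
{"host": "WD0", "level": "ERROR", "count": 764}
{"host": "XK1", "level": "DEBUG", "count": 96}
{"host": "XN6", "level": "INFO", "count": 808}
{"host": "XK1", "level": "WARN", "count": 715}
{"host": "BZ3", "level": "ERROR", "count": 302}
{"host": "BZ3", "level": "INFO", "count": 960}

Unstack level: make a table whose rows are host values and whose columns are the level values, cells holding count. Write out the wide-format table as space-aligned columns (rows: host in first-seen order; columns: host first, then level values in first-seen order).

host  INFO  DEBUG  WARN  ERROR
WD0   745   266    654   764  
BZ3   960   470    74    302  
XK1   444   96     715   802  
XN6   808   510    674   193  

Columns: host plus the 4 distinct level values (INFO, DEBUG, WARN, ERROR).
For example, row WD0 column INFO takes count=745 from the long row (WD0, INFO).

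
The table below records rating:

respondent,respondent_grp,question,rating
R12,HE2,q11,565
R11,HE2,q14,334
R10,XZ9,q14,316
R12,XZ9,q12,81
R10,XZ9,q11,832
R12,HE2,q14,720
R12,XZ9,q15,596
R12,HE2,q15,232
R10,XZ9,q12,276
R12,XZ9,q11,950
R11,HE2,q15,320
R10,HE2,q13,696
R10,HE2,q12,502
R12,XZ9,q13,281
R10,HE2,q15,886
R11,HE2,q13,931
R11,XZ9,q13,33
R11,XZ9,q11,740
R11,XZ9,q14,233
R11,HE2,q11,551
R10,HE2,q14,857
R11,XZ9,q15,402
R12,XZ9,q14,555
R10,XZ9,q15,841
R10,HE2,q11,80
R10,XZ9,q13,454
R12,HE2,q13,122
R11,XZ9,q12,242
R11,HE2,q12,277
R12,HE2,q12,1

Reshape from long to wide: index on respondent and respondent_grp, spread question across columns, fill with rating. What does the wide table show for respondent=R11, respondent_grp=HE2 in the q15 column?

320

Wide layout: rows indexed by respondent and respondent_grp, columns are the 5 distinct question values (q11, q14, q12, q15, q13).
Cell (respondent=R11, respondent_grp=HE2, question=q15) draws from the long row where respondent=R11, respondent_grp=HE2 and question=q15, which has rating=320.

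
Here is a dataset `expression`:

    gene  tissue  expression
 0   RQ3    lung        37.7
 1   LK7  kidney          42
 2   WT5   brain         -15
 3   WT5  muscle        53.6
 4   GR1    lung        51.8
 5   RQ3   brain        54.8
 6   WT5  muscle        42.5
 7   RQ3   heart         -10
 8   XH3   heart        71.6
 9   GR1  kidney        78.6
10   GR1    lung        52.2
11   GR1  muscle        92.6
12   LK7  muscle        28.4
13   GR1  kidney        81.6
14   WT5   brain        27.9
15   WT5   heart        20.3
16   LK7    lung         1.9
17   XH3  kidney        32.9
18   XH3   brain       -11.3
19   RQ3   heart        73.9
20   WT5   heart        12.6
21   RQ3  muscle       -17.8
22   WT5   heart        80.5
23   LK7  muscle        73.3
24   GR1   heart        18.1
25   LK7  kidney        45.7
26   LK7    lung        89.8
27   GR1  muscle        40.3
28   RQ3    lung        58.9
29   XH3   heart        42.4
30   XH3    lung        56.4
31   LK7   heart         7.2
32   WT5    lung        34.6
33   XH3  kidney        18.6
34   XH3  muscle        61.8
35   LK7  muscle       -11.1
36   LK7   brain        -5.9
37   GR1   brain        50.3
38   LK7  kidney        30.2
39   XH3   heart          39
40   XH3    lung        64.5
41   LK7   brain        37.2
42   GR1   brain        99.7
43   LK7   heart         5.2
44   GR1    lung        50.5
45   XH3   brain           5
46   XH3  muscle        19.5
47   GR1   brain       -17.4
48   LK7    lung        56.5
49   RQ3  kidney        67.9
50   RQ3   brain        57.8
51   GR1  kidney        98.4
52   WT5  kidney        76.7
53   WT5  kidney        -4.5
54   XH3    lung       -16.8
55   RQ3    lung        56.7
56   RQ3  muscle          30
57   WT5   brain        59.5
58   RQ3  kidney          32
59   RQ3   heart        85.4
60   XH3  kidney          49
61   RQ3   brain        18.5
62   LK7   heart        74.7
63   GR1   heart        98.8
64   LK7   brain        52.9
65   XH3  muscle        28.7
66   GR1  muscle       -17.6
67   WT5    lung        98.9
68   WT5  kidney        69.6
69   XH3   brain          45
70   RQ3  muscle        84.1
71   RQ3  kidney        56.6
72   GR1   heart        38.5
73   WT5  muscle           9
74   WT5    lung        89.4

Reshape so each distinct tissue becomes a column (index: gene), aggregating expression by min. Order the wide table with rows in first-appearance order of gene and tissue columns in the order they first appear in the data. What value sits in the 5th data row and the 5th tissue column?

With rows in first-appearance order of gene, row 5 is gene=XH3. tissue columns in first-appearance order: lung, kidney, brain, muscle, heart; column 5 is heart.
Long rows with gene=XH3, tissue=heart: min(71.6, 42.4, 39) = 39.

39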